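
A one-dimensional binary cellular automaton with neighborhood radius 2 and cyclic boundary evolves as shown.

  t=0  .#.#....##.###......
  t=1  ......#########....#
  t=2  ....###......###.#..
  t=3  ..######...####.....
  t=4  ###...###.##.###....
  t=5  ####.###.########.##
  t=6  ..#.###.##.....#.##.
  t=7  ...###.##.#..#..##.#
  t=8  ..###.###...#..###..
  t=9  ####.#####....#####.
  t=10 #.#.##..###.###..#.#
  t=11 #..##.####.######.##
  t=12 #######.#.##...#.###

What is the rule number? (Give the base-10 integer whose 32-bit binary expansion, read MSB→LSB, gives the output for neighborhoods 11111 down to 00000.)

1540122826

  [31] ##### => .  t=1,i=8
  [30] ####. => #  t=1,i=13
  [29] ###.# => .  t=2,i=15
  [28] ###.. => #  t=0,i=13
  [27] ##.## => #  t=0,i=10
  [26] ##.#. => .  t=2,i=16
  [25] ##..# => #  t=10,i=6
  [24] ##... => #  t=0,i=14
  [23] #.### => #  t=0,i=11
  [22] #.##. => #  t=4,i=10
  [21] #.#.# => .  t=10,i=2
  [20] #.#.. => .  t=0,i=3
  [19] #..## => #  t=7,i=15
  [18] #..#. => #  t=7,i=12
  [17] #...# => .  t=3,i=9
  [16] #.... => .  t=0,i=5
  [15] .#### => .  t=1,i=7
  [14] .###. => #  t=0,i=12
  [13] .##.# => #  t=0,i=9
  [12] .##.. => .  t=6,i=9
  [11] .#.## => #  t=6,i=3
  [10] .#.#. => .  t=0,i=2
  [9] .#..# => .  t=7,i=11
  [8] .#... => .  t=0,i=4
  [7] ..### => #  t=1,i=6
  [6] ..##. => #  t=0,i=8
  [5] ..#.# => .  t=0,i=1
  [4] ..#.. => .  t=1,i=19
  [3] ...## => #  t=0,i=7
  [2] ...#. => .  t=0,i=0
  [1] ....# => #  t=0,i=6
  [0] ..... => .  t=0,i=16
  bits 01011011110011000110100011001010 = 1540122826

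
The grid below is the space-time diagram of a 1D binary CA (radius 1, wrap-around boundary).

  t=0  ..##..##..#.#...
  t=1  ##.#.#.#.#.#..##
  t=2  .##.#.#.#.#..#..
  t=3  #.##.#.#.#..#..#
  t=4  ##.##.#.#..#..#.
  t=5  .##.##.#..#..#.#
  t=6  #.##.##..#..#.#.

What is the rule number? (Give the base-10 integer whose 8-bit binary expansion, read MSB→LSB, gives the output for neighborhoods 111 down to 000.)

99

  ### -> .   bit 7 = 0  t=1,i=0
  ##. -> #   bit 6 = 1  t=0,i=3
  #.# -> #   bit 5 = 1  t=0,i=11
  #.. -> .   bit 4 = 0  t=0,i=4
  .## -> .   bit 3 = 0  t=0,i=2
  .#. -> .   bit 2 = 0  t=0,i=10
  ..# -> #   bit 1 = 1  t=0,i=1
  ... -> #   bit 0 = 1  t=0,i=0
  bits 01100011 = 99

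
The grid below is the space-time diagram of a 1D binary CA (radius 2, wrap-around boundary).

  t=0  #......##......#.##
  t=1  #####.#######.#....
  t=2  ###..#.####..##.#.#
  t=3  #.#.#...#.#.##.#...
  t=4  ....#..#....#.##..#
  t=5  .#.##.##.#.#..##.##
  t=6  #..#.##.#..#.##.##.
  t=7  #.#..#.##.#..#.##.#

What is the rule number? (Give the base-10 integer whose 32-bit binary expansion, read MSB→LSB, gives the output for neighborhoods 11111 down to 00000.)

2640154845

  #####|#  b31=1 t=1,i=2
  ####.|.  b30=0 t=1,i=3
  ###.#|.  b29=0 t=1,i=4
  ###..|#  b28=1 t=0,i=0
  ##.##|#  b27=1 t=1,i=5
  ##.#.|#  b26=1 t=1,i=13
  ##..#|.  b25=0 t=2,i=3
  ##...|#  b24=1 t=0,i=1
  #.###|.  b23=0 t=0,i=17
  #.##.|#  b22=1 t=3,i=12
  #.#.#|.  b21=0 t=2,i=16
  #.#..|#  b20=1 t=1,i=14
  #..##|#  b19=1 t=2,i=12
  #..#.|#  b18=1 t=2,i=4
  #...#|.  b17=0 t=3,i=6
  #....|#  b16=1 t=0,i=2
  .####|#  b15=1 t=1,i=1
  .###.|.  b14=0 t=0,i=18
  .##.#|.  b13=0 t=2,i=14
  .##..|#  b12=1 t=0,i=8
  .#.##|.  b11=0 t=0,i=16
  .#.#.|.  b10=0 t=3,i=1
  .#..#|.  b9=0 t=4,i=5
  .#...|.  b8=0 t=1,i=15
  ..###|#  b7=1 t=1,i=0
  ..##.|#  b6=1 t=0,i=7
  ..#.#|.  b5=0 t=0,i=15
  ..#..|#  b4=1 t=4,i=4
  ...##|#  b3=1 t=0,i=6
  ...#.|#  b2=1 t=0,i=14
  ....#|.  b1=0 t=0,i=5
  .....|#  b0=1 t=0,i=3
  bits 10011101010111011001000011011101 = 2640154845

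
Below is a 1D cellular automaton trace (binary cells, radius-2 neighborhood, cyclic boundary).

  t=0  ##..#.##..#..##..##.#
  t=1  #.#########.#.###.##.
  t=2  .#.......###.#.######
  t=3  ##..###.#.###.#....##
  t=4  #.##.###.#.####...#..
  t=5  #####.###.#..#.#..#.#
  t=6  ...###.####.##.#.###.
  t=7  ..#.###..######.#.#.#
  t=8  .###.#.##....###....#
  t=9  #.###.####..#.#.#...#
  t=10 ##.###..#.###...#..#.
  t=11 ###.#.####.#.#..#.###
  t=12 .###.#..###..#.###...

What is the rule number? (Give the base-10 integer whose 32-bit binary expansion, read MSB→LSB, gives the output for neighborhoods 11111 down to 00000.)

1868331065

  ##### -> .   bit 31 = 0  t=1,i=4
  ####. -> #   bit 30 = 1  t=1,i=9
  ###.# -> #   bit 29 = 1  t=1,i=10
  ###.. -> .   bit 28 = 0  t=0,i=1
  ##.## -> #   bit 27 = 1  t=0,i=19
  ##.#. -> #   bit 26 = 1  t=1,i=11
  ##..# -> #   bit 25 = 1  t=0,i=2
  ##... -> #   bit 24 = 1  t=4,i=15
  #.### -> .   bit 23 = 0  t=0,i=20
  #.##. -> #   bit 22 = 1  t=0,i=6
  #.#.# -> .   bit 21 = 0  t=1,i=0
  #.#.. -> #   bit 20 = 1  t=2,i=1
  #..## -> #   bit 19 = 1  t=0,i=12
  #..#. -> #   bit 18 = 1  t=0,i=3
  #...# -> .   bit 17 = 0  t=4,i=16
  #.... -> .   bit 16 = 0  t=2,i=3
  .#### -> .   bit 15 = 0  t=1,i=3
  .###. -> #   bit 14 = 1  t=0,i=0
  .##.# -> #   bit 13 = 1  t=0,i=18
  .##.. -> #   bit 12 = 1  t=0,i=7
  .#.## -> #   bit 11 = 1  t=0,i=5
  .#.#. -> .   bit 10 = 0  t=5,i=14
  .#..# -> .   bit 9 = 0  t=0,i=11
  .#... -> .   bit 8 = 0  t=2,i=2
  ..### -> .   bit 7 = 0  t=2,i=9
  ..##. -> .   bit 6 = 0  t=0,i=13
  ..#.# -> #   bit 5 = 1  t=0,i=4
  ..#.. -> #   bit 4 = 1  t=0,i=10
  ...## -> #   bit 3 = 1  t=2,i=8
  ...#. -> .   bit 2 = 0  t=4,i=17
  ....# -> .   bit 1 = 0  t=2,i=7
  ..... -> #   bit 0 = 1  t=2,i=4
  bits 01101111010111000111100000111001 = 1868331065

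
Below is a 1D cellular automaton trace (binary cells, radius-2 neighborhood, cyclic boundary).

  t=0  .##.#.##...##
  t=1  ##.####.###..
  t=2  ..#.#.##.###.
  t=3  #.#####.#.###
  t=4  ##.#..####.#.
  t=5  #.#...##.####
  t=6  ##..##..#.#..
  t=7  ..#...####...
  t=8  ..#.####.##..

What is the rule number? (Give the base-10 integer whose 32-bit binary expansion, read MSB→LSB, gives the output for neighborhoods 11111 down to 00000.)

  #####|.  b31=0 t=3,i=4
  ####.|.  b30=0 t=1,i=5
  ###.#|#  b29=1 t=1,i=6
  ###..|#  b28=1 t=1,i=10
  ##.##|#  b27=1 t=0,i=0
  ##.#.|#  b26=1 t=0,i=3
  ##..#|#  b25=1 t=1,i=11
  ##...|#  b24=1 t=0,i=8
  #.###|.  b23=0 t=1,i=3
  #.##.|#  b22=1 t=0,i=1
  #.#.#|#  b21=1 t=0,i=4
  #.#..|.  b20=0 t=4,i=3
  #..##|.  b19=0 t=1,i=12
  #..#.|#  b18=1 t=6,i=7
  #...#|#  b17=1 t=0,i=9
  #....|.  b16=0 t=7,i=11
  .####|#  b15=1 t=1,i=4
  .###.|#  b14=1 t=1,i=9
  .##.#|.  b13=0 t=0,i=2
  .##..|.  b12=0 t=0,i=7
  .#.##|#  b11=1 t=0,i=5
  .#.#.|#  b10=1 t=2,i=3
  .#..#|.  b9=0 t=4,i=4
  .#...|.  b8=0 t=5,i=3
  ..###|#  b7=1 t=4,i=6
  ..##.|.  b6=0 t=0,i=11
  ..#.#|#  b5=1 t=2,i=2
  ..#..|#  b4=1 t=7,i=2
  ...##|#  b3=1 t=0,i=10
  ...#.|.  b2=0 t=2,i=1
  ....#|.  b1=0 t=7,i=0
  .....|.  b0=0 t=7,i=12
  bits 00111111011001101100110010111000 = 1063701688

1063701688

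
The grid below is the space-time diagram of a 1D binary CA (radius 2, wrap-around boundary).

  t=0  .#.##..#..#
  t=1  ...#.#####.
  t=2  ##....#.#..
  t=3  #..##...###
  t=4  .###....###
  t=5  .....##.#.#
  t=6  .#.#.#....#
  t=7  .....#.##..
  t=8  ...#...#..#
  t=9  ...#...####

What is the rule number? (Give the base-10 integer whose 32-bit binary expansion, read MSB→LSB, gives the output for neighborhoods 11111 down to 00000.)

1650295506

  nb #####: next=.  (t=1,i=7, bit31=0)
  nb ####.: next=#  (t=1,i=8, bit30=1)
  nb ###.#: next=#  (t=4,i=10, bit29=1)
  nb ###..: next=.  (t=1,i=9, bit28=0)
  nb ##.##: next=.  (t=4,i=0, bit27=0)
  nb ##.#.: next=.  (t=5,i=7, bit26=0)
  nb ##..#: next=#  (t=0,i=5, bit25=1)
  nb ##...: next=.  (t=1,i=10, bit24=0)
  nb #.###: next=.  (t=1,i=5, bit23=0)
  nb #.##.: next=#  (t=0,i=3, bit22=1)
  nb #.#.#: next=.  (t=0,i=1, bit21=0)
  nb #.#..: next=#  (t=2,i=8, bit20=1)
  nb #..##: next=#  (t=2,i=10, bit19=1)
  nb #..#.: next=#  (t=0,i=6, bit18=1)
  nb #...#: next=.  (t=3,i=6, bit17=0)
  nb #....: next=#  (t=1,i=0, bit16=1)
  nb .####: next=#  (t=1,i=6, bit15=1)
  nb .###.: next=.  (t=4,i=2, bit14=0)
  nb .##.#: next=.  (t=5,i=6, bit13=0)
  nb .##..: next=.  (t=0,i=4, bit12=0)
  nb .#.##: next=.  (t=0,i=2, bit11=0)
  nb .#.#.: next=.  (t=0,i=0, bit10=0)
  nb .#..#: next=#  (t=0,i=8, bit9=1)
  nb .#...: next=.  (t=5,i=0, bit8=0)
  nb ..###: next=#  (t=3,i=8, bit7=1)
  nb ..##.: next=#  (t=2,i=0, bit6=1)
  nb ..#.#: next=.  (t=0,i=10, bit5=0)
  nb ..#..: next=#  (t=0,i=7, bit4=1)
  nb ...##: next=.  (t=3,i=7, bit3=0)
  nb ...#.: next=.  (t=1,i=2, bit2=0)
  nb ....#: next=#  (t=1,i=1, bit1=1)
  nb .....: next=.  (t=5,i=2, bit0=0)
  bits 01100010010111011000001011010010 = 1650295506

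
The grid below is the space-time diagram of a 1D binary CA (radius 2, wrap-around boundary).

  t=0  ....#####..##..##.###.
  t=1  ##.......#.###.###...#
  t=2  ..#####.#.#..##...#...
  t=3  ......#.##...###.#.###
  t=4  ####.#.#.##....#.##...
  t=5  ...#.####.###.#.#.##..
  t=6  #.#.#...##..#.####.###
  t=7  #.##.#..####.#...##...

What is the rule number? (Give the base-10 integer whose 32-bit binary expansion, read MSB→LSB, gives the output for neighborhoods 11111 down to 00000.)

  #####|.  b31=0 t=0,i=6
  ####.|.  b30=0 t=0,i=7
  ###.#|#  b29=1 t=1,i=13
  ###..|.  b28=0 t=0,i=8
  ##.##|#  b27=1 t=0,i=17
  ##.#.|.  b26=0 t=2,i=7
  ##..#|#  b25=1 t=0,i=9
  ##...|#  b24=1 t=0,i=21
  #.###|.  b23=0 t=0,i=18
  #.##.|.  b22=0 t=3,i=8
  #.#.#|#  b21=1 t=2,i=8
  #.#..|.  b20=0 t=2,i=10
  #..##|.  b19=0 t=0,i=10
  #..#.|#  b18=1 t=6,i=11
  #...#|.  b17=0 t=1,i=19
  #....|#  b16=1 t=0,i=0
  .####|.  b15=0 t=0,i=5
  .###.|.  b14=0 t=0,i=19
  .##.#|#  b13=1 t=0,i=16
  .##..|#  b12=1 t=0,i=12
  .#.##|#  b11=1 t=1,i=10
  .#.#.|#  b10=1 t=2,i=9
  .#..#|.  b9=0 t=2,i=11
  .#...|#  b8=1 t=2,i=19
  ..###|.  b7=0 t=0,i=4
  ..##.|#  b6=1 t=0,i=11
  ..#.#|.  b5=0 t=1,i=9
  ..#..|.  b4=0 t=2,i=18
  ...##|.  b3=0 t=0,i=3
  ...#.|#  b2=1 t=1,i=8
  ....#|.  b1=0 t=0,i=2
  .....|#  b0=1 t=0,i=1
  bits 00101011001001010011110101000101 = 723860805

723860805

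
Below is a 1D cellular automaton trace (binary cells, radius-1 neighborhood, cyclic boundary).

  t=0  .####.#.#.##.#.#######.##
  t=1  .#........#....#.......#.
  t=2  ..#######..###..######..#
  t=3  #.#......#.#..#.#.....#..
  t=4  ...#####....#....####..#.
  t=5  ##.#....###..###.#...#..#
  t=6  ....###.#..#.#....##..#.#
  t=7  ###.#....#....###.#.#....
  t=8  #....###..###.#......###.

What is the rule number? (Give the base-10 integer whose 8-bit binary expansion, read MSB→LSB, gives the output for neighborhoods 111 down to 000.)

25

  nb ###: next=.  (t=0,i=2, bit7=0)
  nb ##.: next=.  (t=0,i=4, bit6=0)
  nb #.#: next=.  (t=0,i=0, bit5=0)
  nb #..: next=#  (t=1,i=2, bit4=1)
  nb .##: next=#  (t=0,i=1, bit3=1)
  nb .#.: next=.  (t=0,i=6, bit2=0)
  nb ..#: next=.  (t=1,i=0, bit1=0)
  nb ...: next=#  (t=1,i=3, bit0=1)
  bits 00011001 = 25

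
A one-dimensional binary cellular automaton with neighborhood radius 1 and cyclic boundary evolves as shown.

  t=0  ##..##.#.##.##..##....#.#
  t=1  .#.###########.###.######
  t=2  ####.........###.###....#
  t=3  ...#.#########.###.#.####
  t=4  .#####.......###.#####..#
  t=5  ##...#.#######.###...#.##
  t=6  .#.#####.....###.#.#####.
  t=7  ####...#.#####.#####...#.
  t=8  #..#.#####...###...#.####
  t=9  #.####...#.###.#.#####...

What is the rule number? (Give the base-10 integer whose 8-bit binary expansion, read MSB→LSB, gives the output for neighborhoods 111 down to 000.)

111

  nb ###: next=.  (t=0,i=0, bit7=0)
  nb ##.: next=#  (t=0,i=1, bit6=1)
  nb #.#: next=#  (t=0,i=6, bit5=1)
  nb #..: next=.  (t=0,i=2, bit4=0)
  nb .##: next=#  (t=0,i=4, bit3=1)
  nb .#.: next=#  (t=0,i=7, bit2=1)
  nb ..#: next=#  (t=0,i=3, bit1=1)
  nb ...: next=#  (t=0,i=19, bit0=1)
  bits 01101111 = 111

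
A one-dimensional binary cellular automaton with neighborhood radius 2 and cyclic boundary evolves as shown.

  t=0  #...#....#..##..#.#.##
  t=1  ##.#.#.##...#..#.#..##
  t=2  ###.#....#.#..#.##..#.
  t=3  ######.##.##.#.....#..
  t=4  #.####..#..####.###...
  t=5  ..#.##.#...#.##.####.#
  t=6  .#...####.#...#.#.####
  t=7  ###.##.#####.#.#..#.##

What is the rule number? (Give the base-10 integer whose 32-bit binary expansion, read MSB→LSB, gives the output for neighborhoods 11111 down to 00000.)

  [31] ##### => #  t=3,i=2
  [30] ####. => #  t=1,i=0
  [29] ###.# => #  t=1,i=1
  [28] ###.. => #  t=0,i=0
  [27] ##.## => .  t=3,i=6
  [26] ##.#. => #  t=1,i=2
  [25] ##..# => .  t=0,i=14
  [24] ##... => #  t=0,i=1
  [23] #.### => #  t=0,i=20
  [22] #.##. => .  t=1,i=7
  [21] #.#.# => .  t=0,i=18
  [20] #.#.. => #  t=1,i=17
  [19] #..## => .  t=0,i=11
  [18] #..#. => #  t=0,i=15
  [17] #...# => .  t=0,i=2
  [16] #.... => .  t=0,i=6
  [15] .#### => .  t=1,i=21
  [14] .###. => #  t=0,i=21
  [13] .##.# => #  t=3,i=8
  [12] .##.. => .  t=0,i=13
  [11] .#.## => .  t=0,i=19
  [10] .#.#. => #  t=0,i=17
  [9] .#..# => .  t=0,i=10
  [8] .#... => #  t=0,i=5
  [7] ..### => #  t=1,i=20
  [6] ..##. => #  t=0,i=12
  [5] ..#.# => .  t=0,i=16
  [4] ..#.. => .  t=0,i=4
  [3] ...## => #  t=6,i=4
  [2] ...#. => #  t=0,i=3
  [1] ....# => #  t=0,i=7
  [0] ..... => #  t=3,i=16
  bits 11110101100101000110010111001111 = 4120143311

4120143311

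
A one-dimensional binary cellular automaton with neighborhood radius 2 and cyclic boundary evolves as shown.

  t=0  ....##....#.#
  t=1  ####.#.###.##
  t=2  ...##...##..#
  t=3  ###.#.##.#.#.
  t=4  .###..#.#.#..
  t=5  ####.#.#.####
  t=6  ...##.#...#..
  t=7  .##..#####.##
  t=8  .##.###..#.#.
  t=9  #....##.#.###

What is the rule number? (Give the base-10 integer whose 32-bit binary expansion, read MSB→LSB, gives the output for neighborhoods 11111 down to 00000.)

878696334

  nb #####: next=.  (t=1,i=0, bit31=0)
  nb ####.: next=.  (t=1,i=2, bit30=0)
  nb ###.#: next=#  (t=1,i=3, bit29=1)
  nb ###..: next=#  (t=4,i=3, bit28=1)
  nb ##.##: next=.  (t=1,i=10, bit27=0)
  nb ##.#.: next=#  (t=1,i=4, bit26=1)
  nb ##..#: next=.  (t=2,i=10, bit25=0)
  nb ##...: next=.  (t=0,i=6, bit24=0)
  nb #.###: next=.  (t=1,i=7, bit23=0)
  nb #.##.: next=#  (t=3,i=6, bit22=1)
  nb #.#.#: next=.  (t=1,i=5, bit21=0)
  nb #.#..: next=#  (t=0,i=12, bit20=1)
  nb #..##: next=#  (t=7,i=4, bit19=1)
  nb #..#.: next=#  (t=2,i=11, bit18=1)
  nb #...#: next=#  (t=2,i=1, bit17=1)
  nb #....: next=#  (t=0,i=1, bit16=1)
  nb .####: next=#  (t=1,i=12, bit15=1)
  nb .###.: next=#  (t=1,i=8, bit14=1)
  nb .##.#: next=.  (t=3,i=7, bit13=0)
  nb .##..: next=#  (t=0,i=5, bit12=1)
  nb .#.##: next=.  (t=1,i=6, bit11=0)
  nb .#.#.: next=#  (t=0,i=11, bit10=1)
  nb .#..#: next=#  (t=8,i=12, bit9=1)
  nb .#...: next=#  (t=0,i=0, bit8=1)
  nb ..###: next=#  (t=4,i=1, bit7=1)
  nb ..##.: next=.  (t=0,i=4, bit6=0)
  nb ..#.#: next=.  (t=0,i=10, bit5=0)
  nb ..#..: next=.  (t=2,i=12, bit4=0)
  nb ...##: next=#  (t=0,i=3, bit3=1)
  nb ...#.: next=#  (t=0,i=9, bit2=1)
  nb ....#: next=#  (t=0,i=2, bit1=1)
  nb .....: next=.  (t=6,i=0, bit0=0)
  bits 00110100010111111101011110001110 = 878696334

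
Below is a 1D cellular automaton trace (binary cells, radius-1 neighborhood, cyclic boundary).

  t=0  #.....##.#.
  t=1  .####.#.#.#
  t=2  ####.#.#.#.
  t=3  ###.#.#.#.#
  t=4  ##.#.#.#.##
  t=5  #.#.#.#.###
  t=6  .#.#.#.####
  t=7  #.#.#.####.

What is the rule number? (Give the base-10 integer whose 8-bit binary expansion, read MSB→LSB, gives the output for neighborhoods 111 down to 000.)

185

  ###|#  b7=1 t=1,i=2
  ##.|.  b6=0 t=0,i=7
  #.#|#  b5=1 t=0,i=8
  #..|#  b4=1 t=0,i=1
  .##|#  b3=1 t=0,i=6
  .#.|.  b2=0 t=0,i=0
  ..#|.  b1=0 t=0,i=5
  ...|#  b0=1 t=0,i=2
  bits 10111001 = 185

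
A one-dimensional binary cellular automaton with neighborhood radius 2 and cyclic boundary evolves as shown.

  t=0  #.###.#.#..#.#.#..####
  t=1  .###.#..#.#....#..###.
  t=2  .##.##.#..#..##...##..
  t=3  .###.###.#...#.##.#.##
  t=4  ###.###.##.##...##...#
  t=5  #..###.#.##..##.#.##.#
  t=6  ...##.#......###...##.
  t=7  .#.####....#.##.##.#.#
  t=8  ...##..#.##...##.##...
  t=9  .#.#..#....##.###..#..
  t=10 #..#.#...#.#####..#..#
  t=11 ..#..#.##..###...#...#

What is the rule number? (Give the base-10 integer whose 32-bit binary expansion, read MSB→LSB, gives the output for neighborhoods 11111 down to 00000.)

2375475398

  #####|#  b31=1 t=0,i=20
  ####.|.  b30=0 t=0,i=21
  ###.#|.  b29=0 t=0,i=0
  ###..|.  b28=0 t=1,i=20
  ##.##|#  b27=1 t=0,i=1
  ##.#.|#  b26=1 t=0,i=5
  ##..#|.  b25=0 t=1,i=21
  ##...|#  b24=1 t=2,i=15
  #.###|#  b23=1 t=0,i=2
  #.##.|.  b22=0 t=2,i=4
  #.#.#|.  b21=0 t=0,i=6
  #.#..|#  b20=1 t=0,i=8
  #..##|.  b19=0 t=0,i=17
  #..#.|#  b18=1 t=0,i=10
  #...#|#  b17=1 t=2,i=16
  #....|.  b16=0 t=1,i=12
  .####|#  b15=1 t=0,i=19
  .###.|#  b14=1 t=0,i=3
  .##.#|#  b13=1 t=2,i=2
  .##..|.  b12=0 t=2,i=14
  .#.##|.  b11=0 t=3,i=14
  .#.#.|.  b10=0 t=0,i=7
  .#..#|.  b9=0 t=0,i=9
  .#...|.  b8=0 t=1,i=11
  ..###|#  b7=1 t=0,i=18
  ..##.|#  b6=1 t=2,i=1
  ..#.#|.  b5=0 t=0,i=11
  ..#..|.  b4=0 t=1,i=15
  ...##|.  b3=0 t=2,i=0
  ...#.|#  b2=1 t=1,i=14
  ....#|#  b1=1 t=1,i=13
  .....|.  b0=0 t=6,i=9
  bits 10001101100101101110000011000110 = 2375475398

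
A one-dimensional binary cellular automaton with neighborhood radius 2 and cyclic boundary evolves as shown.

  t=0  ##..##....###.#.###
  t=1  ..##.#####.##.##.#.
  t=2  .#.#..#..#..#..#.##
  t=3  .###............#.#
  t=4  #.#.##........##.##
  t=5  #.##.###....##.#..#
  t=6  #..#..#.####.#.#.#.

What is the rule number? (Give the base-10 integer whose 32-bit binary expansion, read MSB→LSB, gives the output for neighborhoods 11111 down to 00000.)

591002894

  ##### -> .   bit 31 = 0  t=0,i=18
  ####. -> .   bit 30 = 0  t=0,i=0
  ###.# -> #   bit 29 = 1  t=0,i=12
  ###.. -> .   bit 28 = 0  t=0,i=1
  ##.## -> .   bit 27 = 0  t=1,i=4
  ##.#. -> .   bit 26 = 0  t=0,i=13
  ##..# -> #   bit 25 = 1  t=0,i=2
  ##... -> #   bit 24 = 1  t=0,i=6
  #.### -> .   bit 23 = 0  t=0,i=16
  #.##. -> .   bit 22 = 0  t=1,i=11
  #.#.# -> #   bit 21 = 1  t=0,i=14
  #.#.. -> #   bit 20 = 1  t=1,i=17
  #..## -> #   bit 19 = 1  t=0,i=3
  #..#. -> .   bit 18 = 0  t=2,i=5
  #...# -> .   bit 17 = 0  t=1,i=0
  #.... -> #   bit 16 = 1  t=0,i=7
  .#### -> #   bit 15 = 1  t=0,i=17
  .###. -> #   bit 14 = 1  t=0,i=11
  .##.# -> #   bit 13 = 1  t=1,i=3
  .##.. -> #   bit 12 = 1  t=0,i=5
  .#.## -> #   bit 11 = 1  t=0,i=15
  .#.#. -> #   bit 10 = 1  t=2,i=2
  .#..# -> .   bit 9 = 0  t=2,i=4
  .#... -> #   bit 8 = 1  t=1,i=18
  ..### -> .   bit 7 = 0  t=0,i=10
  ..##. -> .   bit 6 = 0  t=0,i=4
  ..#.# -> .   bit 5 = 0  t=2,i=15
  ..#.. -> .   bit 4 = 0  t=2,i=6
  ...## -> #   bit 3 = 1  t=0,i=9
  ...#. -> #   bit 2 = 1  t=3,i=15
  ....# -> #   bit 1 = 1  t=0,i=8
  ..... -> .   bit 0 = 0  t=3,i=6
  bits 00100011001110011111110100001110 = 591002894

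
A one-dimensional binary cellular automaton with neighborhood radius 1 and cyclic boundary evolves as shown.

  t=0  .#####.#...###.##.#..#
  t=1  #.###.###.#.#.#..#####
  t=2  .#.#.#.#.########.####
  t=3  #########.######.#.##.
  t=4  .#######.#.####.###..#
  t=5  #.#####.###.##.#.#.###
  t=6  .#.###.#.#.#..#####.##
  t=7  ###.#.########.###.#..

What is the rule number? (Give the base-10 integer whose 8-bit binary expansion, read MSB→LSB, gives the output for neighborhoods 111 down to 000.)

  [7] ### => #  t=0,i=2
  [6] ##. => .  t=0,i=5
  [5] #.# => #  t=0,i=0
  [4] #.. => #  t=0,i=8
  [3] .## => .  t=0,i=1
  [2] .#. => #  t=0,i=7
  [1] ..# => #  t=0,i=10
  [0] ... => .  t=0,i=9
  bits 10110110 = 182

182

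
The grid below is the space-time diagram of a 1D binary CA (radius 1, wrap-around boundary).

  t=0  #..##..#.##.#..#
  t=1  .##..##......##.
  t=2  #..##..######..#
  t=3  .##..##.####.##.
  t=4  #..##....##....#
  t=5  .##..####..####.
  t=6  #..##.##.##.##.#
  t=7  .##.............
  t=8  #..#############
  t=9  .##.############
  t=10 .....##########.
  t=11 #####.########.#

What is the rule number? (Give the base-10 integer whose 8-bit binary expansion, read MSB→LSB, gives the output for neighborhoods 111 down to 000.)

  ###|#  b7=1 t=2,i=8
  ##.|.  b6=0 t=0,i=0
  #.#|.  b5=0 t=0,i=8
  #..|#  b4=1 t=0,i=1
  .##|.  b3=0 t=0,i=3
  .#.|.  b2=0 t=0,i=7
  ..#|#  b1=1 t=0,i=2
  ...|#  b0=1 t=1,i=8
  bits 10010011 = 147

147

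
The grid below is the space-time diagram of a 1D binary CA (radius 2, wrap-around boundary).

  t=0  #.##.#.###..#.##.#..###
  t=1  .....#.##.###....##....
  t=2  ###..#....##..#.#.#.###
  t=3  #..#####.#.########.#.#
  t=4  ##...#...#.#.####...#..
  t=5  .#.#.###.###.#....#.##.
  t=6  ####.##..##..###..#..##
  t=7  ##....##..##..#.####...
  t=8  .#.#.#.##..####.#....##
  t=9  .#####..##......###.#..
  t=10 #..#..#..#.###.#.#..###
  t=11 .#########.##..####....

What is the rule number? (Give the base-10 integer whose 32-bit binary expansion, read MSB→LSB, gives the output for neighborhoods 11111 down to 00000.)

  nb #####: next=#  (t=2,i=0, bit31=1)
  nb ####.: next=.  (t=0,i=22, bit30=0)
  nb ###.#: next=.  (t=0,i=0, bit29=0)
  nb ###..: next=.  (t=0,i=9, bit28=0)
  nb ##.##: next=.  (t=0,i=1, bit27=0)
  nb ##.#.: next=.  (t=0,i=4, bit26=0)
  nb ##..#: next=#  (t=0,i=10, bit25=1)
  nb ##...: next=.  (t=1,i=13, bit24=0)
  nb #.###: next=#  (t=0,i=7, bit23=1)
  nb #.##.: next=.  (t=0,i=2, bit22=0)
  nb #.#.#: next=#  (t=0,i=5, bit21=1)
  nb #.#..: next=#  (t=0,i=17, bit20=1)
  nb #..##: next=.  (t=0,i=19, bit19=0)
  nb #..#.: next=#  (t=0,i=11, bit18=1)
  nb #...#: next=#  (t=4,i=3, bit17=1)
  nb #....: next=#  (t=1,i=14, bit16=1)
  nb .####: next=.  (t=0,i=21, bit15=0)
  nb .###.: next=#  (t=0,i=8, bit14=1)
  nb .##.#: next=.  (t=0,i=3, bit13=0)
  nb .##..: next=#  (t=1,i=18, bit12=1)
  nb .#.##: next=.  (t=0,i=6, bit11=0)
  nb .#.#.: next=#  (t=2,i=15, bit10=1)
  nb .#..#: next=#  (t=0,i=18, bit9=1)
  nb .#...: next=#  (t=2,i=6, bit8=1)
  nb ..###: next=.  (t=0,i=20, bit7=0)
  nb ..##.: next=.  (t=1,i=17, bit6=0)
  nb ..#.#: next=#  (t=0,i=12, bit5=1)
  nb ..#..: next=#  (t=2,i=5, bit4=1)
  nb ...##: next=#  (t=1,i=16, bit3=1)
  nb ...#.: next=.  (t=1,i=4, bit2=0)
  nb ....#: next=.  (t=1,i=3, bit1=0)
  nb .....: next=#  (t=1,i=0, bit0=1)
  bits 10000010101101110101011100111001 = 2193053497

2193053497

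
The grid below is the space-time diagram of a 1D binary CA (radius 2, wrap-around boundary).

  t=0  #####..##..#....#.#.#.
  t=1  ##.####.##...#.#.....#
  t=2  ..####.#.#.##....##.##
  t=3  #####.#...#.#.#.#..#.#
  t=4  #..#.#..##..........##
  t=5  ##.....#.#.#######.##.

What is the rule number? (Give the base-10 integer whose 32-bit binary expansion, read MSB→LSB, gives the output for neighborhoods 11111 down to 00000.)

  #####|.  b31=0 t=0,i=2
  ####.|#  b30=1 t=0,i=3
  ###.#|.  b29=0 t=1,i=1
  ###..|#  b28=1 t=0,i=4
  ##.##|#  b27=1 t=1,i=2
  ##.#.|#  b26=1 t=2,i=6
  ##..#|#  b25=1 t=0,i=5
  ##...|.  b24=0 t=1,i=10
  #.###|#  b23=1 t=0,i=0
  #.##.|.  b22=0 t=1,i=8
  #.#.#|.  b21=0 t=0,i=18
  #.#..|.  b20=0 t=1,i=15
  #..##|#  b19=1 t=0,i=6
  #..#.|.  b18=0 t=0,i=10
  #...#|#  b17=1 t=1,i=11
  #....|#  b16=1 t=0,i=13
  .####|#  b15=1 t=0,i=1
  .###.|.  b14=0 t=1,i=0
  .##.#|.  b13=0 t=2,i=18
  .##..|#  b12=1 t=0,i=8
  .#.##|#  b11=1 t=0,i=21
  .#.#.|.  b10=0 t=0,i=17
  .#..#|.  b9=0 t=3,i=17
  .#...|.  b8=0 t=0,i=12
  ..###|#  b7=1 t=1,i=21
  ..##.|.  b6=0 t=0,i=7
  ..#.#|.  b5=0 t=0,i=16
  ..#..|.  b4=0 t=0,i=11
  ...##|#  b3=1 t=1,i=20
  ...#.|#  b2=1 t=0,i=15
  ....#|.  b1=0 t=0,i=14
  .....|#  b0=1 t=1,i=18
  bits 01011110100010111001100010001101 = 1586206861

1586206861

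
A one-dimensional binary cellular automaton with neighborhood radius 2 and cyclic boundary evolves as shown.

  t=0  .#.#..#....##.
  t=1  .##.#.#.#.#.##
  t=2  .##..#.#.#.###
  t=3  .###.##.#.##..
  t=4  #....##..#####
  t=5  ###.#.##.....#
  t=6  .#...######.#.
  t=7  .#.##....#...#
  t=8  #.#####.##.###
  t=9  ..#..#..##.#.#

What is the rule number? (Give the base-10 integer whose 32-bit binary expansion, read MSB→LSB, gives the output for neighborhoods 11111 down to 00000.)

1405304381

  [31] ##### => .  t=4,i=11
  [30] ####. => #  t=4,i=13
  [29] ###.# => .  t=2,i=13
  [28] ###.. => #  t=4,i=0
  [27] ##.## => .  t=1,i=0
  [26] ##.#. => .  t=1,i=3
  [25] ##..# => #  t=0,i=13
  [24] ##... => #  t=3,i=12
  [23] #.### => #  t=2,i=11
  [22] #.##. => #  t=1,i=1
  [21] #.#.# => .  t=1,i=4
  [20] #.#.. => .  t=0,i=3
  [19] #..## => .  t=4,i=8
  [18] #..#. => .  t=0,i=0
  [17] #...# => #  t=3,i=13
  [16] #.... => #  t=0,i=8
  [15] .#### => .  t=4,i=10
  [14] .###. => .  t=2,i=12
  [13] .##.# => #  t=1,i=2
  [12] .##.. => #  t=0,i=12
  [11] .#.## => #  t=1,i=11
  [10] .#.#. => #  t=0,i=2
  [9] .#..# => #  t=0,i=4
  [8] .#... => .  t=0,i=7
  [7] ..### => .  t=3,i=1
  [6] ..##. => .  t=0,i=11
  [5] ..#.# => #  t=0,i=1
  [4] ..#.. => #  t=0,i=6
  [3] ...## => #  t=0,i=10
  [2] ...#. => #  t=7,i=8
  [1] ....# => .  t=0,i=9
  [0] ..... => #  t=5,i=10
  bits 01010011110000110011111000111101 = 1405304381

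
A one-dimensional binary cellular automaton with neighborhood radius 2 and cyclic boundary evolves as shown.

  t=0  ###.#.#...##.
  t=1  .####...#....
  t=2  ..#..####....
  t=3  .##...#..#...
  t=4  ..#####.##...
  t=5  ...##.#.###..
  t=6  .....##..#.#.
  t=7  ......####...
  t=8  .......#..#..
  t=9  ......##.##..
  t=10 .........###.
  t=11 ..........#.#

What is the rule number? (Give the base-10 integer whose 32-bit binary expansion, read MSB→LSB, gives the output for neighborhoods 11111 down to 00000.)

2808533044

  ##### -> #   bit 31 = 1  t=4,i=4
  ####. -> .   bit 30 = 0  t=1,i=3
  ###.# -> #   bit 29 = 1  t=0,i=2
  ###.. -> .   bit 28 = 0  t=1,i=4
  ##.## -> .   bit 27 = 0  t=0,i=12
  ##.#. -> #   bit 26 = 1  t=0,i=3
  ##..# -> #   bit 25 = 1  t=6,i=7
  ##... -> #   bit 24 = 1  t=1,i=5
  #.### -> .   bit 23 = 0  t=0,i=0
  #.##. -> #   bit 22 = 1  t=4,i=8
  #.#.# -> #   bit 21 = 1  t=0,i=4
  #.#.. -> .   bit 20 = 0  t=0,i=6
  #..## -> .   bit 19 = 0  t=2,i=4
  #..#. -> #   bit 18 = 1  t=3,i=8
  #...# -> #   bit 17 = 1  t=0,i=8
  #.... -> .   bit 16 = 0  t=1,i=10
  .#### -> #   bit 15 = 1  t=1,i=2
  .###. -> #   bit 14 = 1  t=0,i=1
  .##.# -> .   bit 13 = 0  t=0,i=11
  .##.. -> #   bit 12 = 1  t=3,i=2
  .#.## -> .   bit 11 = 0  t=5,i=7
  .#.#. -> .   bit 10 = 0  t=0,i=5
  .#..# -> .   bit 9 = 0  t=2,i=3
  .#... -> .   bit 8 = 0  t=0,i=7
  ..### -> .   bit 7 = 0  t=1,i=1
  ..##. -> .   bit 6 = 0  t=0,i=10
  ..#.# -> #   bit 5 = 1  t=6,i=9
  ..#.. -> #   bit 4 = 1  t=1,i=8
  ...## -> .   bit 3 = 0  t=0,i=9
  ...#. -> #   bit 2 = 1  t=1,i=7
  ....# -> .   bit 1 = 0  t=1,i=12
  ..... -> .   bit 0 = 0  t=1,i=11
  bits 10100111011001101101000000110100 = 2808533044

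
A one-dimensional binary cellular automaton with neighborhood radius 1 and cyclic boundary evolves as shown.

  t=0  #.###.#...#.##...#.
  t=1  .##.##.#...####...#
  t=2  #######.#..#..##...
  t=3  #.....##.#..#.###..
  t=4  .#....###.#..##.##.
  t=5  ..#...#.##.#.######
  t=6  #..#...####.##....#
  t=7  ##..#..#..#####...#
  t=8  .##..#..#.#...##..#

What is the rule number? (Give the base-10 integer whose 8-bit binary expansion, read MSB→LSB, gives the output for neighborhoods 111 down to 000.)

  nb ###: next=.  (t=0,i=3, bit7=0)
  nb ##.: next=#  (t=0,i=4, bit6=1)
  nb #.#: next=#  (t=0,i=1, bit5=1)
  nb #..: next=#  (t=0,i=7, bit4=1)
  nb .##: next=#  (t=0,i=2, bit3=1)
  nb .#.: next=.  (t=0,i=0, bit2=0)
  nb ..#: next=.  (t=0,i=9, bit1=0)
  nb ...: next=.  (t=0,i=8, bit0=0)
  bits 01111000 = 120

120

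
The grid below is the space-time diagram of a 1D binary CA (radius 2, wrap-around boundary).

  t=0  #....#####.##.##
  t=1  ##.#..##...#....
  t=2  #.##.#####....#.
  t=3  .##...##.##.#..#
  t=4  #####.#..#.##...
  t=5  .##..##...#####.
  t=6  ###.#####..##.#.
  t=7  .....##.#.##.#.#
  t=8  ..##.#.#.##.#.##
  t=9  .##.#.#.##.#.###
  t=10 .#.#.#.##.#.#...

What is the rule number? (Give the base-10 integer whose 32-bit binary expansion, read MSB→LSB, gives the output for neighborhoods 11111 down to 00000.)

  [31] ##### => #  t=0,i=7
  [30] ####. => .  t=0,i=8
  [29] ###.# => .  t=0,i=9
  [28] ###.. => #  t=0,i=0
  [27] ##.## => .  t=0,i=10
  [26] ##.#. => #  t=1,i=2
  [25] ##..# => .  t=5,i=3
  [24] ##... => #  t=0,i=1
  [23] #.### => .  t=0,i=14
  [22] #.##. => #  t=0,i=11
  [21] #.#.# => .  t=2,i=0
  [20] #.#.. => #  t=1,i=3
  [19] #..## => #  t=1,i=5
  [18] #..#. => .  t=3,i=14
  [17] #...# => #  t=1,i=9
  [16] #.... => .  t=0,i=2
  [15] .#### => #  t=0,i=6
  [14] .###. => .  t=0,i=15
  [13] .##.# => .  t=0,i=12
  [12] .##.. => #  t=1,i=7
  [11] .#.## => #  t=2,i=1
  [10] .#.#. => #  t=2,i=15
  [9] .#..# => .  t=1,i=4
  [8] .#... => .  t=1,i=12
  [7] ..### => .  t=0,i=5
  [6] ..##. => #  t=1,i=0
  [5] ..#.# => .  t=2,i=14
  [4] ..#.. => .  t=1,i=11
  [3] ...## => .  t=0,i=4
  [2] ...#. => .  t=1,i=10
  [1] ....# => #  t=0,i=3
  [0] ..... => #  t=7,i=2
  bits 10010101010110101001110001000011 = 2505743427

2505743427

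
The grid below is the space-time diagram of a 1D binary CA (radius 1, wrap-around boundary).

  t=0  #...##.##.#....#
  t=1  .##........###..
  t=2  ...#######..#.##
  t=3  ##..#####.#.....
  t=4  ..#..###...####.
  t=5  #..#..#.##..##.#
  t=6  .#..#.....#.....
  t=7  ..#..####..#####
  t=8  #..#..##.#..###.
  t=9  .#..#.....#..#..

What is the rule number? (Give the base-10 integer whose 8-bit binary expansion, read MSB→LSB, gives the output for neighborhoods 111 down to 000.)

  ### -> #   bit 7 = 1  t=1,i=12
  ##. -> .   bit 6 = 0  t=0,i=0
  #.# -> .   bit 5 = 0  t=0,i=6
  #.. -> #   bit 4 = 1  t=0,i=1
  .## -> .   bit 3 = 0  t=0,i=4
  .#. -> .   bit 2 = 0  t=0,i=10
  ..# -> .   bit 1 = 0  t=0,i=3
  ... -> #   bit 0 = 1  t=0,i=2
  bits 10010001 = 145

145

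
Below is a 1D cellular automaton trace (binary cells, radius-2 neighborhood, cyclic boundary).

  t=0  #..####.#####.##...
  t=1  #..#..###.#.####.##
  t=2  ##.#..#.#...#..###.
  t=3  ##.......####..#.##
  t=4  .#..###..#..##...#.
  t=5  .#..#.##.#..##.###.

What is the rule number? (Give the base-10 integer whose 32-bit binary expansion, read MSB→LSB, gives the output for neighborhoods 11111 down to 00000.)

  ##### -> #   bit 31 = 1  t=0,i=10
  ####. -> .   bit 30 = 0  t=0,i=5
  ###.# -> #   bit 29 = 1  t=0,i=6
  ###.. -> #   bit 28 = 1  t=1,i=0
  ##.## -> #   bit 27 = 1  t=0,i=7
  ##.#. -> .   bit 26 = 0  t=1,i=9
  ##..# -> #   bit 25 = 1  t=1,i=1
  ##... -> .   bit 24 = 0  t=0,i=16
  #.### -> #   bit 23 = 1  t=0,i=8
  #.##. -> #   bit 22 = 1  t=0,i=14
  #.#.# -> .   bit 21 = 0  t=1,i=10
  #.#.. -> .   bit 20 = 0  t=2,i=3
  #..## -> .   bit 19 = 0  t=0,i=2
  #..#. -> .   bit 18 = 0  t=1,i=2
  #...# -> #   bit 17 = 1  t=0,i=17
  #.... -> .   bit 16 = 0  t=3,i=3
  .#### -> .   bit 15 = 0  t=0,i=4
  .###. -> .   bit 14 = 0  t=1,i=7
  .##.# -> #   bit 13 = 1  t=2,i=1
  .##.. -> #   bit 12 = 1  t=0,i=15
  .#.## -> .   bit 11 = 0  t=1,i=11
  .#.#. -> .   bit 10 = 0  t=2,i=7
  .#..# -> .   bit 9 = 0  t=0,i=1
  .#... -> #   bit 8 = 1  t=2,i=9
  ..### -> #   bit 7 = 1  t=0,i=3
  ..##. -> #   bit 6 = 1  t=4,i=12
  ..#.# -> .   bit 5 = 0  t=2,i=6
  ..#.. -> #   bit 4 = 1  t=0,i=0
  ...## -> .   bit 3 = 0  t=3,i=8
  ...#. -> #   bit 2 = 1  t=0,i=18
  ....# -> .   bit 1 = 0  t=3,i=7
  ..... -> #   bit 0 = 1  t=3,i=4
  bits 10111010110000100011000111010101 = 3133288917

3133288917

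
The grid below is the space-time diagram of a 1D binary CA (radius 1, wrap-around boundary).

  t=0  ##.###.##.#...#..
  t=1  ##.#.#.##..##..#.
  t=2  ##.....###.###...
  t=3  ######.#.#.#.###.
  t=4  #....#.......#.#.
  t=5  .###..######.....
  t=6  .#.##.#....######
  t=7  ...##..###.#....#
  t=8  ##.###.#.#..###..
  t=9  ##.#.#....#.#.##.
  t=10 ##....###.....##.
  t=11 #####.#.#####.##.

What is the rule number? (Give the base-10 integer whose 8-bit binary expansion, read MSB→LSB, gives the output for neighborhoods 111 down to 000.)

  ### -> .   bit 7 = 0  t=0,i=4
  ##. -> #   bit 6 = 1  t=0,i=1
  #.# -> .   bit 5 = 0  t=0,i=2
  #.. -> #   bit 4 = 1  t=0,i=11
  .## -> #   bit 3 = 1  t=0,i=0
  .#. -> .   bit 2 = 0  t=0,i=10
  ..# -> .   bit 1 = 0  t=0,i=13
  ... -> #   bit 0 = 1  t=0,i=12
  bits 01011001 = 89

89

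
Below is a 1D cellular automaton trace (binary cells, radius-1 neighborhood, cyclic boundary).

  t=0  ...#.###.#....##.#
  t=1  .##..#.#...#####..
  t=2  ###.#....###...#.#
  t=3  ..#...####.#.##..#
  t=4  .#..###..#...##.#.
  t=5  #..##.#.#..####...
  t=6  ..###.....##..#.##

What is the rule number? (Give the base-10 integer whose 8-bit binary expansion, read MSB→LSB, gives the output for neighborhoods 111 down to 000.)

  [7] ### => .  t=0,i=6
  [6] ##. => #  t=0,i=7
  [5] #.# => .  t=0,i=4
  [4] #.. => .  t=0,i=0
  [3] .## => #  t=0,i=5
  [2] .#. => .  t=0,i=3
  [1] ..# => #  t=0,i=2
  [0] ... => #  t=0,i=1
  bits 01001011 = 75

75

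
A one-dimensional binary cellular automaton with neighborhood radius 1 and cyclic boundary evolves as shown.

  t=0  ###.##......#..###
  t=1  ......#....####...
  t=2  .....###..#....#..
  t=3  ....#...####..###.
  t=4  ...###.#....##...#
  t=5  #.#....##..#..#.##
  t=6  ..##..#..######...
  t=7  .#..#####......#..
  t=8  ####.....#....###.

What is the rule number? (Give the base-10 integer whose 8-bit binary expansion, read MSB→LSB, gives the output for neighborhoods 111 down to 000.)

  ###|.  b7=0 t=0,i=0
  ##.|.  b6=0 t=0,i=2
  #.#|.  b5=0 t=0,i=3
  #..|#  b4=1 t=0,i=6
  .##|.  b3=0 t=0,i=4
  .#.|#  b2=1 t=0,i=12
  ..#|#  b1=1 t=0,i=11
  ...|.  b0=0 t=0,i=7
  bits 00010110 = 22

22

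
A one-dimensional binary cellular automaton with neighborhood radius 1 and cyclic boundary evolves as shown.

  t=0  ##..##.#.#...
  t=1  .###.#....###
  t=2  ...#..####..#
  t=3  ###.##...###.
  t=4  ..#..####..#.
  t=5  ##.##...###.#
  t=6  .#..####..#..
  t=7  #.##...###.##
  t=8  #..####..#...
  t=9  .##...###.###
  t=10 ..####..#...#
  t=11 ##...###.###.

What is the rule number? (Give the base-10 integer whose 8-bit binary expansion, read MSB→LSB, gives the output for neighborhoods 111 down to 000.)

  ###|.  b7=0 t=1,i=2
  ##.|#  b6=1 t=0,i=1
  #.#|.  b5=0 t=0,i=6
  #..|#  b4=1 t=0,i=2
  .##|.  b3=0 t=0,i=0
  .#.|.  b2=0 t=0,i=7
  ..#|#  b1=1 t=0,i=3
  ...|#  b0=1 t=0,i=11
  bits 01010011 = 83

83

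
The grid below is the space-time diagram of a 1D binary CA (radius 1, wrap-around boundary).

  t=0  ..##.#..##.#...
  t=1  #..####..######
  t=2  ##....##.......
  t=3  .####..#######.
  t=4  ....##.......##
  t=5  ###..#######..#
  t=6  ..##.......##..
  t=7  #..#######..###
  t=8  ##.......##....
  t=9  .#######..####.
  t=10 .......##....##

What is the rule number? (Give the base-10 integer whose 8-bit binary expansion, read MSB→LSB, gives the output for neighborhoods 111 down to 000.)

  [7] ### => .  t=1,i=4
  [6] ##. => #  t=0,i=3
  [5] #.# => #  t=0,i=4
  [4] #.. => #  t=0,i=6
  [3] .## => .  t=0,i=2
  [2] .#. => #  t=0,i=5
  [1] ..# => .  t=0,i=1
  [0] ... => #  t=0,i=0
  bits 01110101 = 117

117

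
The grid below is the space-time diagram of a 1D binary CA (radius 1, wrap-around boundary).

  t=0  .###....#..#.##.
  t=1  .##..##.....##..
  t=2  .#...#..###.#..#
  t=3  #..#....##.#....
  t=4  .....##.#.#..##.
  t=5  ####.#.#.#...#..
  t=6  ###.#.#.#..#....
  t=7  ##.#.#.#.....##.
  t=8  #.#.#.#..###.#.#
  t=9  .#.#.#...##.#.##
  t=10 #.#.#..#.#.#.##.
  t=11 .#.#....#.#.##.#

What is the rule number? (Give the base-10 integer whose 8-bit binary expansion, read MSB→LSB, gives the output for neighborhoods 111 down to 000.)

  [7] ### => #  t=0,i=2
  [6] ##. => .  t=0,i=3
  [5] #.# => #  t=0,i=12
  [4] #.. => .  t=0,i=4
  [3] .## => #  t=0,i=1
  [2] .#. => .  t=0,i=8
  [1] ..# => .  t=0,i=0
  [0] ... => #  t=0,i=5
  bits 10101001 = 169

169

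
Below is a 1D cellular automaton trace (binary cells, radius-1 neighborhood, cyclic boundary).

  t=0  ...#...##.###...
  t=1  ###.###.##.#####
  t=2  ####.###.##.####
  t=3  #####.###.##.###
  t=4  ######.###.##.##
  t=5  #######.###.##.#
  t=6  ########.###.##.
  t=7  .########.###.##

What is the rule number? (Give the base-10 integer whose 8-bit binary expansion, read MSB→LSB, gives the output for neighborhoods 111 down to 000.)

  ### -> #   bit 7 = 1  t=0,i=11
  ##. -> #   bit 6 = 1  t=0,i=8
  #.# -> #   bit 5 = 1  t=0,i=9
  #.. -> #   bit 4 = 1  t=0,i=4
  .## -> .   bit 3 = 0  t=0,i=7
  .#. -> .   bit 2 = 0  t=0,i=3
  ..# -> #   bit 1 = 1  t=0,i=2
  ... -> #   bit 0 = 1  t=0,i=0
  bits 11110011 = 243

243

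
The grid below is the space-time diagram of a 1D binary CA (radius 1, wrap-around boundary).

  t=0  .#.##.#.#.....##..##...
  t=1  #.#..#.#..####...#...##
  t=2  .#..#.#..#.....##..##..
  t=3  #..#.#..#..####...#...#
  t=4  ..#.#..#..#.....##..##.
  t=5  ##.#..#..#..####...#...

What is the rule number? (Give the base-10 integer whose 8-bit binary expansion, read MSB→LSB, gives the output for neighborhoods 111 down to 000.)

  [7] ### => .  t=1,i=11
  [6] ##. => .  t=0,i=4
  [5] #.# => #  t=0,i=2
  [4] #.. => .  t=0,i=9
  [3] .## => .  t=0,i=3
  [2] .#. => .  t=0,i=1
  [1] ..# => #  t=0,i=0
  [0] ... => #  t=0,i=10
  bits 00100011 = 35

35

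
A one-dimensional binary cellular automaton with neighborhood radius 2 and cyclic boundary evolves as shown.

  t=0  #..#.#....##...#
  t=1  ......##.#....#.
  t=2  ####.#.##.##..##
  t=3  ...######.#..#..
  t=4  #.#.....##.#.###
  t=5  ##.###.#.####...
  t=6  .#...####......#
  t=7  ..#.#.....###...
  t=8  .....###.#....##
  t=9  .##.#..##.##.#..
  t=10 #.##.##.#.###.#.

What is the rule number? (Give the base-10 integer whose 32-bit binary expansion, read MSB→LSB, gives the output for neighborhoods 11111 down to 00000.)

  #####|.  b31=0 t=2,i=0
  ####.|.  b30=0 t=2,i=2
  ###.#|#  b29=1 t=2,i=3
  ###..|.  b28=0 t=5,i=12
  ##.##|.  b27=0 t=2,i=9
  ##.#.|#  b26=1 t=1,i=8
  ##..#|.  b25=0 t=0,i=1
  ##...|.  b24=0 t=0,i=12
  #.###|.  b23=0 t=4,i=13
  #.##.|#  b22=1 t=2,i=7
  #.#.#|#  b21=1 t=2,i=5
  #.#..|.  b20=0 t=0,i=5
  #..##|#  b19=1 t=2,i=13
  #..#.|.  b18=0 t=0,i=2
  #...#|.  b17=0 t=0,i=13
  #....|#  b16=1 t=0,i=7
  .####|.  b15=0 t=2,i=15
  .###.|.  b14=0 t=5,i=4
  .##.#|#  b13=1 t=1,i=7
  .##..|.  b12=0 t=0,i=0
  .#.##|#  b11=1 t=2,i=6
  .#.#.|.  b10=0 t=0,i=4
  .#..#|#  b9=1 t=3,i=11
  .#...|#  b8=1 t=0,i=6
  ..###|.  b7=0 t=2,i=14
  ..##.|.  b6=0 t=0,i=10
  ..#.#|.  b5=0 t=0,i=3
  ..#..|#  b4=1 t=1,i=14
  ...##|#  b3=1 t=0,i=9
  ...#.|.  b2=0 t=1,i=13
  ....#|.  b1=0 t=0,i=8
  .....|#  b0=1 t=1,i=1
  bits 00100100011010010010101100011001 = 610872089

610872089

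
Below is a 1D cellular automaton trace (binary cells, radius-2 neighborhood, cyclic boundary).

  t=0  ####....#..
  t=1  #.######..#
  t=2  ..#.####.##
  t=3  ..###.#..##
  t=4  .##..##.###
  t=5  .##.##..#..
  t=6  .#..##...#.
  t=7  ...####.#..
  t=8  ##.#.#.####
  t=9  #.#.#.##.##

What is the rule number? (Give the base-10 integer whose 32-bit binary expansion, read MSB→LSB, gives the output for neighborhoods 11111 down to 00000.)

3587775975

  nb #####: next=#  (t=1,i=4, bit31=1)
  nb ####.: next=#  (t=0,i=2, bit30=1)
  nb ###.#: next=.  (t=2,i=7, bit29=0)
  nb ###..: next=#  (t=0,i=3, bit28=1)
  nb ##.##: next=.  (t=1,i=1, bit27=0)
  nb ##.#.: next=#  (t=3,i=5, bit26=1)
  nb ##..#: next=.  (t=1,i=8, bit25=0)
  nb ##...: next=#  (t=0,i=4, bit24=1)
  nb #.###: next=#  (t=1,i=2, bit23=1)
  nb #.##.: next=#  (t=2,i=9, bit22=1)
  nb #.#.#: next=.  (t=8,i=3, bit21=0)
  nb #.#..: next=#  (t=3,i=6, bit20=1)
  nb #..##: next=#  (t=0,i=10, bit19=1)
  nb #..#.: next=.  (t=2,i=1, bit18=0)
  nb #...#: next=.  (t=5,i=10, bit17=0)
  nb #....: next=#  (t=0,i=5, bit16=1)
  nb .####: next=.  (t=0,i=1, bit15=0)
  nb .###.: next=.  (t=3,i=3, bit14=0)
  nb .##.#: next=.  (t=1,i=0, bit13=0)
  nb .##..: next=#  (t=2,i=10, bit12=1)
  nb .#.##: next=#  (t=2,i=3, bit11=1)
  nb .#.#.: next=#  (t=8,i=4, bit10=1)
  nb .#..#: next=.  (t=0,i=9, bit9=0)
  nb .#...: next=#  (t=5,i=9, bit8=1)
  nb ..###: next=#  (t=0,i=0, bit7=1)
  nb ..##.: next=#  (t=1,i=10, bit6=1)
  nb ..#.#: next=#  (t=2,i=2, bit5=1)
  nb ..#..: next=.  (t=0,i=8, bit4=0)
  nb ...##: next=.  (t=5,i=0, bit3=0)
  nb ...#.: next=#  (t=0,i=7, bit2=1)
  nb ....#: next=#  (t=0,i=6, bit1=1)
  nb .....: next=#  (t=7,i=0, bit0=1)
  bits 11010101110110010001110111100111 = 3587775975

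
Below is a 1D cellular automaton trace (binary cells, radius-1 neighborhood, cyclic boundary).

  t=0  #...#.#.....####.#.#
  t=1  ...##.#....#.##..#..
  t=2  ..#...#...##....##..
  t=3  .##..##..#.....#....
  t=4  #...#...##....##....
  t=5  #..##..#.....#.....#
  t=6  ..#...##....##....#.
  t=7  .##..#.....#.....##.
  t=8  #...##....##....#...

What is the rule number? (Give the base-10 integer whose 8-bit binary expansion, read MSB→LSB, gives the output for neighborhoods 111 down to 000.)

  [7] ### => #  t=0,i=13
  [6] ##. => .  t=0,i=0
  [5] #.# => .  t=0,i=5
  [4] #.. => .  t=0,i=1
  [3] .## => .  t=0,i=12
  [2] .#. => #  t=0,i=4
  [1] ..# => #  t=0,i=3
  [0] ... => .  t=0,i=2
  bits 10000110 = 134

134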